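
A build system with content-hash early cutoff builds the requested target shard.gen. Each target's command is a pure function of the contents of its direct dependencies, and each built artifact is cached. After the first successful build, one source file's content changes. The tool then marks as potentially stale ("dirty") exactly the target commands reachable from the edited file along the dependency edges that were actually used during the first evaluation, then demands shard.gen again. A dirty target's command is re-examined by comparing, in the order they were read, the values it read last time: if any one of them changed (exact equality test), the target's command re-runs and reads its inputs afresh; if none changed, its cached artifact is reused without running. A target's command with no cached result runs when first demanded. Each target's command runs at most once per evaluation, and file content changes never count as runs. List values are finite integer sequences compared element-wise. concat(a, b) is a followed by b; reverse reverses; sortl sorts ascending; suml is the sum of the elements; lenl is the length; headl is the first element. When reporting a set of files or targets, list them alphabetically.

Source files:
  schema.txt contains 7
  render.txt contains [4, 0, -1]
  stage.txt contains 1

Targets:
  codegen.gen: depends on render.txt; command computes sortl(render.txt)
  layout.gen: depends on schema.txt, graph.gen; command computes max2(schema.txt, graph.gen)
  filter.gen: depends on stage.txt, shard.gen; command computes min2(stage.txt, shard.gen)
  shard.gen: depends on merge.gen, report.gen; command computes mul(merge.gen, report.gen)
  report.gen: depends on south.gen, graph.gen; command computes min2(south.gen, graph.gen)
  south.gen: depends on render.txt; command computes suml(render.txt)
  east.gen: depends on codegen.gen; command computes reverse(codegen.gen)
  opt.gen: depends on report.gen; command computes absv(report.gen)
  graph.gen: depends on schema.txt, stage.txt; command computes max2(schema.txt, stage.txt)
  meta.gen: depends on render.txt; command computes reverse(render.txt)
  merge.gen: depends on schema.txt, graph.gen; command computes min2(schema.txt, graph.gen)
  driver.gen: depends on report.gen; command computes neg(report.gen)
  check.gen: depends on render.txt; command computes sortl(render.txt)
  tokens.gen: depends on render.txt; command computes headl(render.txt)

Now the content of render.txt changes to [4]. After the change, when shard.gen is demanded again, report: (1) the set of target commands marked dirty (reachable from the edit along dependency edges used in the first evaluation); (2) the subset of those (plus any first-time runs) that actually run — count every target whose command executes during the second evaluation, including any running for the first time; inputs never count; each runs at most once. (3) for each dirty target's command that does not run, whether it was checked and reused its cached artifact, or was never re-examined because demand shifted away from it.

Marked dirty: report.gen, shard.gen, south.gen.
Target commands that run: report.gen, shard.gen, south.gen — 3 in total.
Every dirty target's command ran.

First evaluation (everything demanded from the output):
  graph.gen = max2(7, 1) = 7
  merge.gen = min2(7, 7) = 7
  south.gen = suml([4, 0, -1]) = 3
  report.gen = min2(3, 7) = 3
  shard.gen = mul(7, 3) = 21

Propagation after the edit:
  south.gen: runs — render.txt [4, 0, -1]->[4]; result 4.
  report.gen: runs — south.gen 3->4; result 4.
  shard.gen: runs — report.gen 3->4; result 28.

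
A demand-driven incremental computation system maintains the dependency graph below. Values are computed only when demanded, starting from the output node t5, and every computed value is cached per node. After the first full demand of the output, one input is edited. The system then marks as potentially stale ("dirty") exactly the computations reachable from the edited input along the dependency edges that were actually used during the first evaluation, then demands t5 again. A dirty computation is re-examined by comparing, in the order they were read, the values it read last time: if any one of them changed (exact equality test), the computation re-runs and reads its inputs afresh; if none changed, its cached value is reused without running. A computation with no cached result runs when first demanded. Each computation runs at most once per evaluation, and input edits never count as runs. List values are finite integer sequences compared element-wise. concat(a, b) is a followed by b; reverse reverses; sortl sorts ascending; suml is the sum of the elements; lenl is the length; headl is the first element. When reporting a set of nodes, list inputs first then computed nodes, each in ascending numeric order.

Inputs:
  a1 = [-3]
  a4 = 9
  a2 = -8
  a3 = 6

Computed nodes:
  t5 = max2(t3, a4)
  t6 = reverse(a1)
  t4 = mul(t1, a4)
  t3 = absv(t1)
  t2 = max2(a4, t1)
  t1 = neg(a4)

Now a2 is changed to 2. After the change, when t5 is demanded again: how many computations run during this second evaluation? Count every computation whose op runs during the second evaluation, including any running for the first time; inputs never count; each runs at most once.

Computations that run: none — 0 in total.
Key observation: a2 is never demanded by the output, so the edit triggers no recomputation at all.

First evaluation (everything demanded from the output):
  t1 = neg(9) = -9
  t3 = absv(-9) = 9
  t5 = max2(9, 9) = 9

Propagation after the edit:
  a2 feeds no computation that the output demands — nothing is marked dirty and nothing runs.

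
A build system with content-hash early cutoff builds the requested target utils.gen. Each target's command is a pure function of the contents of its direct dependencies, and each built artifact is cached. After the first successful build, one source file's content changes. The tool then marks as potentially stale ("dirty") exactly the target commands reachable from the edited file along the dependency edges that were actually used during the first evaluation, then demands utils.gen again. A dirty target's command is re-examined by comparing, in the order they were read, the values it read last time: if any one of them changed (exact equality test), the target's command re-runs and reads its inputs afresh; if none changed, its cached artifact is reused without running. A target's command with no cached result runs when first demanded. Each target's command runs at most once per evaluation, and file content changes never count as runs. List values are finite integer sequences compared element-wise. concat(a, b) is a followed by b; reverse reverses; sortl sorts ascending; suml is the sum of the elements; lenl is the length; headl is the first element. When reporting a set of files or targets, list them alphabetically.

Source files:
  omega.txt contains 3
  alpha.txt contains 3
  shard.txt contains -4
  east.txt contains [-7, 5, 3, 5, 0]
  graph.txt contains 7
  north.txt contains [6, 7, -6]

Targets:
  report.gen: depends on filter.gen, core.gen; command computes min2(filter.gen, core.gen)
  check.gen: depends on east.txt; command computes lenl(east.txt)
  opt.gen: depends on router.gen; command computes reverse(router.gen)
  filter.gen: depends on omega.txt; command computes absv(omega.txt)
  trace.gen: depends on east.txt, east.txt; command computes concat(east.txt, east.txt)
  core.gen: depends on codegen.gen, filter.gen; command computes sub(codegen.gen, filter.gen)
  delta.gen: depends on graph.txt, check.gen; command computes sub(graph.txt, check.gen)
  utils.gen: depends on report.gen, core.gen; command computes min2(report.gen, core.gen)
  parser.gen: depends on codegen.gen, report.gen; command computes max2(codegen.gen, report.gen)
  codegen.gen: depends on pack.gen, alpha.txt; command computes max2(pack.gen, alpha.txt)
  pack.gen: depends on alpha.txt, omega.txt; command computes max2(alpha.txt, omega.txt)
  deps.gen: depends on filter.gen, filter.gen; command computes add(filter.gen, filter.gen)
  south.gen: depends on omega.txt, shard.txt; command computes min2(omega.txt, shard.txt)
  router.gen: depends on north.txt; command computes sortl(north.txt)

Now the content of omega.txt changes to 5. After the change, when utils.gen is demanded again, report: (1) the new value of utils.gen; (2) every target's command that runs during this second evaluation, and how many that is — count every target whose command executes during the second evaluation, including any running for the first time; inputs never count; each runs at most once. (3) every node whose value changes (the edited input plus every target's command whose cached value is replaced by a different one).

New value of utils.gen: 0.
Target commands that run: codegen.gen, core.gen, filter.gen, pack.gen, report.gen — 5 in total.
Values that change: codegen.gen, filter.gen, omega.txt, pack.gen.
Key observation: the cutoff stops propagation at utils.gen — its inputs' values are unchanged, so it reuses its cache.

First evaluation (everything demanded from the output):
  filter.gen = absv(3) = 3
  pack.gen = max2(3, 3) = 3
  codegen.gen = max2(3, 3) = 3
  core.gen = sub(3, 3) = 0
  report.gen = min2(3, 0) = 0
  utils.gen = min2(0, 0) = 0

Propagation after the edit:
  filter.gen: runs — omega.txt 3->5; result 5.
  pack.gen: runs — omega.txt 3->5; result 5.
  codegen.gen: runs — pack.gen 3->5; result 5.
  core.gen: runs — codegen.gen 3->5; filter.gen 3->5; result 0 (same value as before).
  report.gen: runs — filter.gen 3->5; result 0 (same value as before).
  utils.gen: checked — values it read are unchanged (report.gen unchanged, core.gen unchanged); reused cached 0 without running.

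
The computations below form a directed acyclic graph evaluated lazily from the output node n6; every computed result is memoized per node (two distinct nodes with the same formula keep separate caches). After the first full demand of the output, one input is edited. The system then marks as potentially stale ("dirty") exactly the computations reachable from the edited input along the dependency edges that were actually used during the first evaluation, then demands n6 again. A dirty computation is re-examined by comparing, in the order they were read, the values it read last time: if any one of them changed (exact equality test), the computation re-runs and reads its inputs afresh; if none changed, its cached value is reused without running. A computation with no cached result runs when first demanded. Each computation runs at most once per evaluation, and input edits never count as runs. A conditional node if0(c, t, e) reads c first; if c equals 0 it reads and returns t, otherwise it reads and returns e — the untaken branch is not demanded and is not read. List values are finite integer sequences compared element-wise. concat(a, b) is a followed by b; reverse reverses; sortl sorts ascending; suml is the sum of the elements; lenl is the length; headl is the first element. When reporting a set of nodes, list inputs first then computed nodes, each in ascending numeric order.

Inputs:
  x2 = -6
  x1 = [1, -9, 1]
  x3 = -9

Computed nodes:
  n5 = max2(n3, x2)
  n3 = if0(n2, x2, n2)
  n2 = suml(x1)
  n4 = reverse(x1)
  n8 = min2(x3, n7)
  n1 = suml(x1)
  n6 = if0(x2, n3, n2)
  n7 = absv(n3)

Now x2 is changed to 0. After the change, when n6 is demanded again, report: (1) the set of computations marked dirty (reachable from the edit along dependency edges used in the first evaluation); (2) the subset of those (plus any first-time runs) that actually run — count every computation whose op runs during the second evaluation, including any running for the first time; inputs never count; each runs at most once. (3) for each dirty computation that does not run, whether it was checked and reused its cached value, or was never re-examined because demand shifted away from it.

The edit dirties: n6.
2 computations run: n3, n6.
No dirty computation escaped a run.
Note the branch switch — n3 had no cache and runs now for the first time.

First demand of the output computes:
  n2 = suml([1, -9, 1]) = -7
  n6 = if0(x2=-6 -> else branch n2) = -7

After the edit, cleaning proceeds:
  n3: had never run; runs now, result -7.
  n6: a read changed (x2 -6->0) — executes, giving -7 — identical to its old value.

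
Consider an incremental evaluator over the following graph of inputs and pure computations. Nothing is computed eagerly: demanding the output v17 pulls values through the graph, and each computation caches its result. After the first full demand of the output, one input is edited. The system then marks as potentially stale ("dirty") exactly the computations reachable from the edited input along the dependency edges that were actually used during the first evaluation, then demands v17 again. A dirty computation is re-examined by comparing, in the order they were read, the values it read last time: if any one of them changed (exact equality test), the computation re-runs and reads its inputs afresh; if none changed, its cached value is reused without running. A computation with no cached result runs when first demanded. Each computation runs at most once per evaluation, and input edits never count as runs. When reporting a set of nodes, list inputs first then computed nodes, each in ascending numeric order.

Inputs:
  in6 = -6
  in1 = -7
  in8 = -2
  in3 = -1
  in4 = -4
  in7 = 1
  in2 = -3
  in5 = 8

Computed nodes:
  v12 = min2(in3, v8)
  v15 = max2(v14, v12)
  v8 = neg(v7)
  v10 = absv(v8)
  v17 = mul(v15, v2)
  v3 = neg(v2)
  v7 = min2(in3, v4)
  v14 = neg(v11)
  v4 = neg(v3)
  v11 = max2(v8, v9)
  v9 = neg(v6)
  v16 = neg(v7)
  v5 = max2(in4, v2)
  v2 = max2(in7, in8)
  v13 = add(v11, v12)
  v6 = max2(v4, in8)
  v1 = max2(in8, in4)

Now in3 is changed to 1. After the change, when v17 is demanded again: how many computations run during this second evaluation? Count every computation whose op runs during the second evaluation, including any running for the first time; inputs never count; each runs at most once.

Run set: v7, v8, v11, v12, v14, v15, v17 (7 run).

Initial pass — values computed on the first demand:
  v2 = max2(1, -2) = 1
  v3 = neg(1) = -1
  v4 = neg(-1) = 1
  v6 = max2(1, -2) = 1
  v7 = min2(-1, 1) = -1
  v8 = neg(-1) = 1
  v9 = neg(1) = -1
  v11 = max2(1, -1) = 1
  v12 = min2(-1, 1) = -1
  v14 = neg(1) = -1
  v15 = max2(-1, -1) = -1
  v17 = mul(-1, 1) = -1

Second demand — change propagation:
  v7: re-runs because in3 -1->1; new result 1.
  v8: re-runs because v7 -1->1; new result -1.
  v11: re-runs because v8 1->-1; new result -1.
  v12: re-runs because in3 -1->1; v8 1->-1; new result -1 (unchanged).
  v14: re-runs because v11 1->-1; new result 1.
  v15: re-runs because v14 -1->1; new result 1.
  v17: re-runs because v15 -1->1; new result 1.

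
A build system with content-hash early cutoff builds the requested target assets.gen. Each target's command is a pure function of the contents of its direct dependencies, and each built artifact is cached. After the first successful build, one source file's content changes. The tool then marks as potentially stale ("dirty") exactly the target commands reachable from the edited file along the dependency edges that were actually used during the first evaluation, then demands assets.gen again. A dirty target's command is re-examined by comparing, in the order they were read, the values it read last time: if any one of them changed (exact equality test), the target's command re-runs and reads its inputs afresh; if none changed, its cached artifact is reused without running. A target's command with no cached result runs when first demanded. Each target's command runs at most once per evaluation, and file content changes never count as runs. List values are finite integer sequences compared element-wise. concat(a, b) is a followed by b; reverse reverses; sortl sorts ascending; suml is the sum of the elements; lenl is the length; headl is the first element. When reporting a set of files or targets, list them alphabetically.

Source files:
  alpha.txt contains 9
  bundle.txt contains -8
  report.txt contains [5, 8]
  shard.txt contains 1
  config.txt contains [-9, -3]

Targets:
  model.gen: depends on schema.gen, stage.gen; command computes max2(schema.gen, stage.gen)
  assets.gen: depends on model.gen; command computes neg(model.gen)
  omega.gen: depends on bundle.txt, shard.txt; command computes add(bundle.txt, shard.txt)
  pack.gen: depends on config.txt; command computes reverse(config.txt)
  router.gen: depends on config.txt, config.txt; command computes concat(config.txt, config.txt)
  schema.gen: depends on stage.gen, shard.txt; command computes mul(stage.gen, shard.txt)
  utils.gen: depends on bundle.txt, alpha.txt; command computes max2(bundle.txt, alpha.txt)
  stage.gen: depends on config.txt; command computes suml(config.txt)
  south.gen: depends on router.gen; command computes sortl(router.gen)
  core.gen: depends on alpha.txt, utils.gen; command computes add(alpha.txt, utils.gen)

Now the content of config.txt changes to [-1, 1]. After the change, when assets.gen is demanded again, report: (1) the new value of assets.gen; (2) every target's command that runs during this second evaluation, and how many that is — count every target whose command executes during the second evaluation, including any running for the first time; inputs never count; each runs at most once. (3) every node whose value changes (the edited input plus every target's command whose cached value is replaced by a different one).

New value of assets.gen: 0.
Target commands that run: assets.gen, model.gen, schema.gen, stage.gen — 4 in total.
Values that change: assets.gen, config.txt, model.gen, schema.gen, stage.gen.

First evaluation (everything demanded from the output):
  stage.gen = suml([-9, -3]) = -12
  schema.gen = mul(-12, 1) = -12
  model.gen = max2(-12, -12) = -12
  assets.gen = neg(-12) = 12

Propagation after the edit:
  stage.gen: runs — config.txt [-9, -3]->[-1, 1]; result 0.
  schema.gen: runs — stage.gen -12->0; result 0.
  model.gen: runs — schema.gen -12->0; stage.gen -12->0; result 0.
  assets.gen: runs — model.gen -12->0; result 0.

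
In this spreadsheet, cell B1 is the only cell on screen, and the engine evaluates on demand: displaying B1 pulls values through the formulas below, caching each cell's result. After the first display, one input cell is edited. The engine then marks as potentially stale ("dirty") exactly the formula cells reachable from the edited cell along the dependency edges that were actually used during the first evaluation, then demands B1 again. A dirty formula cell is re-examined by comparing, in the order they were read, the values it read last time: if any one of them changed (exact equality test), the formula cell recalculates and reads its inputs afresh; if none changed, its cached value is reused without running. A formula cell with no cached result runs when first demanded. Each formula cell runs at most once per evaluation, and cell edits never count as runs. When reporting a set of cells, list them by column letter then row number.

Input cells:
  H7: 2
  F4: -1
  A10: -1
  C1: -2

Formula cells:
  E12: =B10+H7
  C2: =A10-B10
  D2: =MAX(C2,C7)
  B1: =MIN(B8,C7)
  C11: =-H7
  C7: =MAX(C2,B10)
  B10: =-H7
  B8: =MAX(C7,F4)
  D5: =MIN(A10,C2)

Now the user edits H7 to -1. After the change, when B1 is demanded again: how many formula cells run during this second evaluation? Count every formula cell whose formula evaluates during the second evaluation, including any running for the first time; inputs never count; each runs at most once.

Run set: B10, C2, C7 (3 run).
The important point: C7 recomputes to an identical value, and the output ends up unchanged.

Initial pass — values computed on the first demand:
  B10 = -(2) = -2
  C2 = -1 - -2 = 1
  C7 = MAX(1, -2) = 1
  B8 = MAX(1, -1) = 1
  B1 = MIN(1, 1) = 1

Second demand — change propagation:
  B10: re-runs because H7 2->-1; new result 1.
  C2: re-runs because B10 -2->1; new result -2.
  C7: re-runs because C2 1->-2; B10 -2->1; new result 1 (unchanged).
  B8: re-examined; everything it read last time is the same (C7 unchanged, F4 unchanged) — cache 1 kept, no run.
  B1: re-examined; everything it read last time is the same (B8 unchanged, C7 unchanged) — cache 1 kept, no run.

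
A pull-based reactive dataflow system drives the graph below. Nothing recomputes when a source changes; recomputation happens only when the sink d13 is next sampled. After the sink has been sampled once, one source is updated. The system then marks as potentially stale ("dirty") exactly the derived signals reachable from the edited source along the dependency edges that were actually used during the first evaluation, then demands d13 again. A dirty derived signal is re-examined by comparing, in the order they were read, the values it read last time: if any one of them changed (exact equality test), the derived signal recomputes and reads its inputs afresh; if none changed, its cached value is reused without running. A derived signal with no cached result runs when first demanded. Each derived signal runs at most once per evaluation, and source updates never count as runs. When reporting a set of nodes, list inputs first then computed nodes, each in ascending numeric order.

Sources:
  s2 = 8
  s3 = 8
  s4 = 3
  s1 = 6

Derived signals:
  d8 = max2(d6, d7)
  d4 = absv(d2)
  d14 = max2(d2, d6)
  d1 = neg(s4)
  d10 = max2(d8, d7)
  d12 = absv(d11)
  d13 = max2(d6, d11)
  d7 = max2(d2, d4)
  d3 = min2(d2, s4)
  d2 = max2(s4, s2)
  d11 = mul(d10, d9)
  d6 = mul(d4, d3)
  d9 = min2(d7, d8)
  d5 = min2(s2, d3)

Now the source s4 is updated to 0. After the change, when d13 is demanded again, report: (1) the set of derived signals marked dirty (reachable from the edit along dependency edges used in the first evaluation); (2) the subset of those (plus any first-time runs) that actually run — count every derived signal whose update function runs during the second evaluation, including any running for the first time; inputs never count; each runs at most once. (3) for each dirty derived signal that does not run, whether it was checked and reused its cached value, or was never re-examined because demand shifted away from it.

First evaluation (everything demanded from the output):
  d2 = max2(3, 8) = 8
  d3 = min2(8, 3) = 3
  d4 = absv(8) = 8
  d6 = mul(8, 3) = 24
  d7 = max2(8, 8) = 8
  d8 = max2(24, 8) = 24
  d9 = min2(8, 24) = 8
  d10 = max2(24, 8) = 24
  d11 = mul(24, 8) = 192
  d13 = max2(24, 192) = 192

Propagation after the edit:
  d2: runs — s4 3->0; result 8 (same value as before).
  d3: runs — s4 3->0; result 0.
  d4: checked — values it read are unchanged (d2 unchanged); reused cached 8 without running.
  d6: runs — d3 3->0; result 0.
  d7: checked — values it read are unchanged (d2 unchanged, d4 unchanged); reused cached 8 without running.
  d8: runs — d6 24->0; result 8.
  d9: runs — d8 24->8; result 8 (same value as before).
  d10: runs — d8 24->8; result 8.
  d11: runs — d10 24->8; result 64.
  d13: runs — d6 24->0; d11 192->64; result 64.

Key observation: the cutoff stops propagation at d4 — its inputs' values are unchanged, so it reuses its cache.

Marked dirty: d2, d3, d4, d6, d7, d8, d9, d10, d11, d13.
Derived signals that run: d2, d3, d6, d8, d9, d10, d11, d13 — 8 in total.
Checked but reused from cache: d4, d7.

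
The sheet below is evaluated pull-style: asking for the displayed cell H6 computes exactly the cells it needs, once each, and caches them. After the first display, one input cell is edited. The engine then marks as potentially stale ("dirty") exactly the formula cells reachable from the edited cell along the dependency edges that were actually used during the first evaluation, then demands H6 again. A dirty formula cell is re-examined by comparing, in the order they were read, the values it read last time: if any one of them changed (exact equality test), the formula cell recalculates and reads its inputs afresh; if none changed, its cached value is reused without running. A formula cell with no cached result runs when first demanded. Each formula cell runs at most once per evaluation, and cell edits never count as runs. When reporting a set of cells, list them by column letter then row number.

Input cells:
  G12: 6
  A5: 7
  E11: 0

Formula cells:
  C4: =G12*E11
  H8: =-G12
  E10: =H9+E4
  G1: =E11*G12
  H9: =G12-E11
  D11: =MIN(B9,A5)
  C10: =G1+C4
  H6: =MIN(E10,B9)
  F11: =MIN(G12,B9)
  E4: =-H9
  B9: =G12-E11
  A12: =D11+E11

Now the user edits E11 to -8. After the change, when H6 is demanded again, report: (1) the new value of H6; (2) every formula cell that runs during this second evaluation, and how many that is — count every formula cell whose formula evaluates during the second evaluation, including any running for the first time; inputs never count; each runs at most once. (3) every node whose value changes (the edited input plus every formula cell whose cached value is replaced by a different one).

Demanding H6 again yields 0.
5 formula cells run: B9, E4, E10, H6, H9.
The nodes whose values change: B9, E4, E11, H9.

First demand of the output computes:
  B9 = 6 - 0 = 6
  H9 = 6 - 0 = 6
  E4 = -(6) = -6
  E10 = 6 + -6 = 0
  H6 = MIN(0, 6) = 0

After the edit, cleaning proceeds:
  B9: a read changed (E11 0->-8) — executes, giving 14.
  H9: a read changed (E11 0->-8) — executes, giving 14.
  E4: a read changed (H9 6->14) — executes, giving -14.
  E10: a read changed (H9 6->14; E4 -6->-14) — executes, giving 0 — identical to its old value.
  H6: a read changed (B9 6->14) — executes, giving 0 — identical to its old value.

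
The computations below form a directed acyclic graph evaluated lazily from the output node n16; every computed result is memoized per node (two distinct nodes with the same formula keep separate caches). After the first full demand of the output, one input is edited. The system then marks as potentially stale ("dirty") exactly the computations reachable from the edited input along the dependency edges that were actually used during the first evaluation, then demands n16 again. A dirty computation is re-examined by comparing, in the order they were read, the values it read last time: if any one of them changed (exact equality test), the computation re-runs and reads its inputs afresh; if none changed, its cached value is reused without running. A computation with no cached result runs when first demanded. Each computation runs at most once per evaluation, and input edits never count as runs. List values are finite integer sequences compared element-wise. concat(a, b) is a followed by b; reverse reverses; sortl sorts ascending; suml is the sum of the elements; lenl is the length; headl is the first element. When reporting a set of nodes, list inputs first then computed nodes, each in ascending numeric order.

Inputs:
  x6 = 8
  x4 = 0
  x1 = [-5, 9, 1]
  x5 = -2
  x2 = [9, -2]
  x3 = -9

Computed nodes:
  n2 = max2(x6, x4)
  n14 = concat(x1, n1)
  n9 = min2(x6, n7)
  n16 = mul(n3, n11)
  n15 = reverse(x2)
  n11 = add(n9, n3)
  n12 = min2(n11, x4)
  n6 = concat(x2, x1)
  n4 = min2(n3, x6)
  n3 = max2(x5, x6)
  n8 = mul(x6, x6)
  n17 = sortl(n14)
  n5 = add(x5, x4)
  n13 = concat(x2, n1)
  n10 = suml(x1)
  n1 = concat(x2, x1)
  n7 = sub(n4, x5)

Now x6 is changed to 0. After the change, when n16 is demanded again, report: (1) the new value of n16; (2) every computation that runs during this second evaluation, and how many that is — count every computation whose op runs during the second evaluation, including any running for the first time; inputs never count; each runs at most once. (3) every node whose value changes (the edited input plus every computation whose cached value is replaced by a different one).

First demand of the output computes:
  n3 = max2(-2, 8) = 8
  n4 = min2(8, 8) = 8
  n7 = sub(8, -2) = 10
  n9 = min2(8, 10) = 8
  n11 = add(8, 8) = 16
  n16 = mul(8, 16) = 128

After the edit, cleaning proceeds:
  n3: a read changed (x6 8->0) — executes, giving 0.
  n4: a read changed (n3 8->0; x6 8->0) — executes, giving 0.
  n7: a read changed (n4 8->0) — executes, giving 2.
  n9: a read changed (x6 8->0; n7 10->2) — executes, giving 0.
  n11: a read changed (n9 8->0; n3 8->0) — executes, giving 0.
  n16: a read changed (n3 8->0; n11 16->0) — executes, giving 0.

Demanding n16 again yields 0.
6 computations run: n3, n4, n7, n9, n11, n16.
The nodes whose values change: x6, n3, n4, n7, n9, n11, n16.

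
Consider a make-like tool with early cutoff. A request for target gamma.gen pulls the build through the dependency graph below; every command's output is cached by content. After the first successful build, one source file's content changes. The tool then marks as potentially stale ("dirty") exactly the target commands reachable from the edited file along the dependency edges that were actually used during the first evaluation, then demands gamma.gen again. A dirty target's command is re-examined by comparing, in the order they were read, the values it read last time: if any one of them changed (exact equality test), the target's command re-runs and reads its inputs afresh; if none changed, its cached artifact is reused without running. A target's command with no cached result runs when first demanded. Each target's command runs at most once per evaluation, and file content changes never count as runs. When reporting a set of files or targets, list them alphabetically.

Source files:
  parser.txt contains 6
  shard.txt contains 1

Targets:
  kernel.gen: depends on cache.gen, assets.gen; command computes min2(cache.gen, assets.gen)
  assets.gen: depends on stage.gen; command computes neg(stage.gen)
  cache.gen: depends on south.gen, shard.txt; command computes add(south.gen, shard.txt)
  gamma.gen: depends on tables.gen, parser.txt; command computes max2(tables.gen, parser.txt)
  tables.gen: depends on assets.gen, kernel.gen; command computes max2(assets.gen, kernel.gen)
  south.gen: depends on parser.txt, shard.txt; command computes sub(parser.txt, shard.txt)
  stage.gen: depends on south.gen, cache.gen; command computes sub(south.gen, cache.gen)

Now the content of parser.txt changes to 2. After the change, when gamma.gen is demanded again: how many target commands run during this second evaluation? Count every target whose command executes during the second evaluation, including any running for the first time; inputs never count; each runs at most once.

5 target commands run: cache.gen, gamma.gen, kernel.gen, south.gen, stage.gen.
Note where the cutoff bites: assets.gen is checked, finds nothing changed, and keeps its cache.

First demand of the output computes:
  south.gen = sub(6, 1) = 5
  cache.gen = add(5, 1) = 6
  stage.gen = sub(5, 6) = -1
  assets.gen = neg(-1) = 1
  kernel.gen = min2(6, 1) = 1
  tables.gen = max2(1, 1) = 1
  gamma.gen = max2(1, 6) = 6

After the edit, cleaning proceeds:
  south.gen: a read changed (parser.txt 6->2) — executes, giving 1.
  cache.gen: a read changed (south.gen 5->1) — executes, giving 2.
  stage.gen: a read changed (south.gen 5->1; cache.gen 6->2) — executes, giving -1 — identical to its old value.
  assets.gen: dirty, but its reads are unchanged (stage.gen unchanged); cached 1 stands.
  kernel.gen: a read changed (cache.gen 6->2) — executes, giving 1 — identical to its old value.
  tables.gen: dirty, but its reads are unchanged (assets.gen unchanged, kernel.gen unchanged); cached 1 stands.
  gamma.gen: a read changed (parser.txt 6->2) — executes, giving 2.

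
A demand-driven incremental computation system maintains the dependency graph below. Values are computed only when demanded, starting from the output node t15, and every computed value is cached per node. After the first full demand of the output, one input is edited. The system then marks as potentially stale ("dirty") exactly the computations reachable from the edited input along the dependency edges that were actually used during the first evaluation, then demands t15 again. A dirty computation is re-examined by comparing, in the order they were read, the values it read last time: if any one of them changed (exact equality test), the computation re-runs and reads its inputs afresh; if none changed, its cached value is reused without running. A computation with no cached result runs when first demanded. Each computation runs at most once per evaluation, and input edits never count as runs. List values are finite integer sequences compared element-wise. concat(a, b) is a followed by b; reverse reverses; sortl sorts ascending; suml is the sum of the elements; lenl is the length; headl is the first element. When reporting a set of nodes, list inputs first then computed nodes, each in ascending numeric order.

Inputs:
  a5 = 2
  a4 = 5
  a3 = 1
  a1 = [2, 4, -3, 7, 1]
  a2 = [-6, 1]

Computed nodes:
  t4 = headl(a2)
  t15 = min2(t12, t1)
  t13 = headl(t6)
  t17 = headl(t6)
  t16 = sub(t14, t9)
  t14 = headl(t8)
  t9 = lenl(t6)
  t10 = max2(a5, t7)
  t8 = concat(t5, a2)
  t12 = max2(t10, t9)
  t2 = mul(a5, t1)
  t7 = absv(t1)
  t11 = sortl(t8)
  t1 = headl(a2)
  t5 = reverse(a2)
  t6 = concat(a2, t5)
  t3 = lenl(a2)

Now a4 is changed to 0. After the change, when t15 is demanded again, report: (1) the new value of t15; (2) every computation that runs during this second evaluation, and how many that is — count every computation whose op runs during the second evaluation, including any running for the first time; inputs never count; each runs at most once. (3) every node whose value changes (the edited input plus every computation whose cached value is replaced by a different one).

First evaluation (everything demanded from the output):
  t1 = headl([-6, 1]) = -6
  t5 = reverse([-6, 1]) = [1, -6]
  t6 = concat([-6, 1], [1, -6]) = [-6, 1, 1, -6]
  t7 = absv(-6) = 6
  t9 = lenl([-6, 1, 1, -6]) = 4
  t10 = max2(2, 6) = 6
  t12 = max2(6, 4) = 6
  t15 = min2(6, -6) = -6

Propagation after the edit:
  a4 feeds no computation that the output demands — nothing is marked dirty and nothing runs.

Key observation: a4 is never demanded by the output, so the edit triggers no recomputation at all.

New value of t15: -6.
Computations that run: none — 0 in total.
Values that change: a4.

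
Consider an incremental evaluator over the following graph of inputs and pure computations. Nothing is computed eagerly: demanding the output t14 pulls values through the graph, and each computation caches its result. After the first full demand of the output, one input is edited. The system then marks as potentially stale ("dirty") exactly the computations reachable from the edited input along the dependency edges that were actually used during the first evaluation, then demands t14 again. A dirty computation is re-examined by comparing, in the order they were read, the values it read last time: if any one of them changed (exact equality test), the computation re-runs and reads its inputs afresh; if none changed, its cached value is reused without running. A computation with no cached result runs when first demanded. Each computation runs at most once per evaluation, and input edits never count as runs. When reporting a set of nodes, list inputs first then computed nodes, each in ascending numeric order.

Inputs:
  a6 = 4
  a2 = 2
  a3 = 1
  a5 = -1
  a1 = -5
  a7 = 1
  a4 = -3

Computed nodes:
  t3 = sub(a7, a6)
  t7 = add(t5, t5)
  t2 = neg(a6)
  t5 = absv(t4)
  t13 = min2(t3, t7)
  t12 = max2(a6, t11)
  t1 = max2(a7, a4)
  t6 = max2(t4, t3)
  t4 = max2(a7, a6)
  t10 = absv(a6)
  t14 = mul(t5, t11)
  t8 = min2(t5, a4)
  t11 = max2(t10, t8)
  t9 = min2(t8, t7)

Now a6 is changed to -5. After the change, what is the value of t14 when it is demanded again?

t14 now evaluates to 5.

Initial pass — values computed on the first demand:
  t4 = max2(1, 4) = 4
  t5 = absv(4) = 4
  t8 = min2(4, -3) = -3
  t10 = absv(4) = 4
  t11 = max2(4, -3) = 4
  t14 = mul(4, 4) = 16

Second demand — change propagation:
  t4: re-runs because a6 4->-5; new result 1.
  t5: re-runs because t4 4->1; new result 1.
  t8: re-runs because t5 4->1; new result -3 (unchanged).
  t10: re-runs because a6 4->-5; new result 5.
  t11: re-runs because t10 4->5; new result 5.
  t14: re-runs because t5 4->1; t11 4->5; new result 5.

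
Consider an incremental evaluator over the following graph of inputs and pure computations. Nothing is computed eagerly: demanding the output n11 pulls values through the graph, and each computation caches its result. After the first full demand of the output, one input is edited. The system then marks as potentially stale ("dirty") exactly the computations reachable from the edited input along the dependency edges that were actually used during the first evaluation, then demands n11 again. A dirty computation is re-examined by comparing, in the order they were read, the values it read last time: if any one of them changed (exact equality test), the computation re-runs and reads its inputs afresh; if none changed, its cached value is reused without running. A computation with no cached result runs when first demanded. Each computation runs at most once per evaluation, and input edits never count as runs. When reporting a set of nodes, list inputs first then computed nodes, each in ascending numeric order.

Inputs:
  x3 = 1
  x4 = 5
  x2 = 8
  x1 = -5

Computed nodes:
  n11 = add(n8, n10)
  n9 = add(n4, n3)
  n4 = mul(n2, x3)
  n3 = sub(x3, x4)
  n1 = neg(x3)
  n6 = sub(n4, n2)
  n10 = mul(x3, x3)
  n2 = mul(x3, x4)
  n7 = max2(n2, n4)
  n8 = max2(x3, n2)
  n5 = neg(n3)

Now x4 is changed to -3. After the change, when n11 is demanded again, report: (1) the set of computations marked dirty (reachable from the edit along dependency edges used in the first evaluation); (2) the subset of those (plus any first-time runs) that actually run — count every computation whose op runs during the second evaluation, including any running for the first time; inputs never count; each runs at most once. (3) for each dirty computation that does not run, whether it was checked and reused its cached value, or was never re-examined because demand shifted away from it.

Initial pass — values computed on the first demand:
  n2 = mul(1, 5) = 5
  n8 = max2(1, 5) = 5
  n10 = mul(1, 1) = 1
  n11 = add(5, 1) = 6

Second demand — change propagation:
  n2: re-runs because x4 5->-3; new result -3.
  n8: re-runs because n2 5->-3; new result 1.
  n11: re-runs because n8 5->1; new result 2.

Dirty set: n2, n8, n11.
Run set: n2, n8, n11 (3 run).
All dirty computations ended up running.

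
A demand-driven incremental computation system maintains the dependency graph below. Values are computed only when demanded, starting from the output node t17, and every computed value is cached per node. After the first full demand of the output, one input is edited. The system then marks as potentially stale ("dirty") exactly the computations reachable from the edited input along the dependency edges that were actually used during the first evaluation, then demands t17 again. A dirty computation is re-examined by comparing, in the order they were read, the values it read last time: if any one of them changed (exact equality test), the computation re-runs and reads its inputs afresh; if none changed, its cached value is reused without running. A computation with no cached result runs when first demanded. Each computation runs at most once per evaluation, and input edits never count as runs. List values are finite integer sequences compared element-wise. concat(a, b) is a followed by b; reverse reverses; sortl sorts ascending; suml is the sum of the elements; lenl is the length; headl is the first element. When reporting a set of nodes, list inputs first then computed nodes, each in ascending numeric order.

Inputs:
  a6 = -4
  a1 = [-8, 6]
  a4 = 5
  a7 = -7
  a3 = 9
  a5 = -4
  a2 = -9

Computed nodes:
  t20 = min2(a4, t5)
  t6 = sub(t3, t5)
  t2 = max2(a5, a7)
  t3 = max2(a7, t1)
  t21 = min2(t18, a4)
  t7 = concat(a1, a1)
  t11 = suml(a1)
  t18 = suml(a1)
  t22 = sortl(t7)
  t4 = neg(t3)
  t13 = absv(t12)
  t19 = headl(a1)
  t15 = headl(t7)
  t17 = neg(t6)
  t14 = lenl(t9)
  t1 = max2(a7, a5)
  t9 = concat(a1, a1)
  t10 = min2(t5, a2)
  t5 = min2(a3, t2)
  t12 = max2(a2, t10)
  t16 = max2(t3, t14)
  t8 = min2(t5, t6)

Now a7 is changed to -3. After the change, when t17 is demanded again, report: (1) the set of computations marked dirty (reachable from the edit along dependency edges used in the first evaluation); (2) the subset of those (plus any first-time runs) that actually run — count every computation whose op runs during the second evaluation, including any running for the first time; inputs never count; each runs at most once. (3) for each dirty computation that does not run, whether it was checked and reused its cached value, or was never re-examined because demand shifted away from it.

Marked dirty: t1, t2, t3, t5, t6, t17.
Computations that run: t1, t2, t3, t5, t6 — 5 in total.
Checked but reused from cache: t17.
Key observation: the change is absorbed at t6 — it re-runs but produces the same value, and the output's value is unchanged.

First evaluation (everything demanded from the output):
  t1 = max2(-7, -4) = -4
  t2 = max2(-4, -7) = -4
  t3 = max2(-7, -4) = -4
  t5 = min2(9, -4) = -4
  t6 = sub(-4, -4) = 0
  t17 = neg(0) = 0

Propagation after the edit:
  t1: runs — a7 -7->-3; result -3.
  t2: runs — a7 -7->-3; result -3.
  t3: runs — a7 -7->-3; t1 -4->-3; result -3.
  t5: runs — t2 -4->-3; result -3.
  t6: runs — t3 -4->-3; t5 -4->-3; result 0 (same value as before).
  t17: checked — values it read are unchanged (t6 unchanged); reused cached 0 without running.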